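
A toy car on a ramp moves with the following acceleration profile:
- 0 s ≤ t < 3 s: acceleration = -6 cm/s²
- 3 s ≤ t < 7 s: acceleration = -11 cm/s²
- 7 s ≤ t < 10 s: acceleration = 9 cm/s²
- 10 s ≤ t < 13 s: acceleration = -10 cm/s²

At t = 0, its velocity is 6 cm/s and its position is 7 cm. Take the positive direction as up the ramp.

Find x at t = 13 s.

On each constant-a segment, Δv = aΔt and Δx = v₀Δt + ½aΔt²; chain segment to segment.
0–3 s: v starts 6 cm/s; Δx = 6·3 + ½·-6·3² = -9 cm; v ends -12 cm/s.
3–7 s: v starts -12 cm/s; Δx = -12·4 + ½·-11·4² = -136 cm; v ends -56 cm/s.
7–10 s: v starts -56 cm/s; Δx = -56·3 + ½·9·3² = -127.5 cm; v ends -29 cm/s.
10–13 s: v starts -29 cm/s; Δx = -29·3 + ½·-10·3² = -132 cm; v ends -59 cm/s.
x(13) = 7 + Σ Δx = -397.5 cm.

-397.5 cm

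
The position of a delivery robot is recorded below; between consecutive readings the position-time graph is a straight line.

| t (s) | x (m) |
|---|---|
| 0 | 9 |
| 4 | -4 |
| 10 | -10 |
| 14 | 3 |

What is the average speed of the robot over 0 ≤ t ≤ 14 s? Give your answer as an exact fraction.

Average speed = (total path length)/(elapsed time); on a piecewise-linear x-t graph the path length is Σ|Δx|.
0–4 s: |Δx| = |-4 − 9| = 13 m
4–10 s: |Δx| = |-10 − -4| = 6 m
10–14 s: |Δx| = |3 − -10| = 13 m
Total path = 32 m; average speed = 32/14 = 16/7 m/s.

16/7 m/s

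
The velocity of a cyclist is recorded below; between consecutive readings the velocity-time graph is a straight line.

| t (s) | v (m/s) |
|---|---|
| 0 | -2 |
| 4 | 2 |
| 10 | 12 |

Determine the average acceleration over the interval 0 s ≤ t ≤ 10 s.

1.4 m/s²

Average acceleration = Δv/Δt = (12 − -2)/(10 − 0) = 1.4 m/s².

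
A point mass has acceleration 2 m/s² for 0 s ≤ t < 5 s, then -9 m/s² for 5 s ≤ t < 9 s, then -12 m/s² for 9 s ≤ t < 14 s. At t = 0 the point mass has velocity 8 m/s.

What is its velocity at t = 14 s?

Δv equals the area under the a-t graph; then v = v₀ + Δv.
0–5 s: 2 × 5 = 10 m/s
5–9 s: -9 × 4 = -36 m/s
9–14 s: -12 × 5 = -60 m/s
Δv = -86 m/s, so v(14) = 8 + (-86) = -78 m/s.

-78 m/s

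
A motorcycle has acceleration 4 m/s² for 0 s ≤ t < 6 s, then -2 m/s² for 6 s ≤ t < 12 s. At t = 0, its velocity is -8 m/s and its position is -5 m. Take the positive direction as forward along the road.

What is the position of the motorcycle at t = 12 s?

79 m

On each constant-a segment, Δv = aΔt and Δx = v₀Δt + ½aΔt²; chain segment to segment.
0–6 s: v starts -8 m/s; Δx = -8·6 + ½·4·6² = 24 m; v ends 16 m/s.
6–12 s: v starts 16 m/s; Δx = 16·6 + ½·-2·6² = 60 m; v ends 4 m/s.
x(12) = -5 + Σ Δx = 79 m.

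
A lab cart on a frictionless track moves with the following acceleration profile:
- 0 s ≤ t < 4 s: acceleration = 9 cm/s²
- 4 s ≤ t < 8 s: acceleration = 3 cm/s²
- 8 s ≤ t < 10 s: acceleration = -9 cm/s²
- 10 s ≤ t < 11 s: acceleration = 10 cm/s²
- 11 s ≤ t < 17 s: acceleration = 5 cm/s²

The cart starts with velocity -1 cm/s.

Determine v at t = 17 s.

Δv equals the area under the a-t graph; then v = v₀ + Δv.
0–4 s: 9 × 4 = 36 cm/s
4–8 s: 3 × 4 = 12 cm/s
8–10 s: -9 × 2 = -18 cm/s
10–11 s: 10 × 1 = 10 cm/s
11–17 s: 5 × 6 = 30 cm/s
Δv = 70 cm/s, so v(17) = -1 + (70) = 69 cm/s.

69 cm/s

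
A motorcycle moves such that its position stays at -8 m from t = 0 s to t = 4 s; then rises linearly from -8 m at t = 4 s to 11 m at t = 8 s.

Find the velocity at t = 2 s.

0 m/s

Velocity is the slope of the x-t graph on 0–4 s: (-8 − -8)/(4 − 0) = 0 m/s.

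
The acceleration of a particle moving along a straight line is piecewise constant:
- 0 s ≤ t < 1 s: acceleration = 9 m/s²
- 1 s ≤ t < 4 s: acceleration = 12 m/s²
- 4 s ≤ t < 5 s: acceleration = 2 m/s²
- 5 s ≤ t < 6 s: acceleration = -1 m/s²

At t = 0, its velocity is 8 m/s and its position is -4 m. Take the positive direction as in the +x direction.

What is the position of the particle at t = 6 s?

On each constant-a segment, Δv = aΔt and Δx = v₀Δt + ½aΔt²; chain segment to segment.
0–1 s: v starts 8 m/s; Δx = 8·1 + ½·9·1² = 12.5 m; v ends 17 m/s.
1–4 s: v starts 17 m/s; Δx = 17·3 + ½·12·3² = 105 m; v ends 53 m/s.
4–5 s: v starts 53 m/s; Δx = 53·1 + ½·2·1² = 54 m; v ends 55 m/s.
5–6 s: v starts 55 m/s; Δx = 55·1 + ½·-1·1² = 54.5 m; v ends 54 m/s.
x(6) = -4 + Σ Δx = 222 m.

222 m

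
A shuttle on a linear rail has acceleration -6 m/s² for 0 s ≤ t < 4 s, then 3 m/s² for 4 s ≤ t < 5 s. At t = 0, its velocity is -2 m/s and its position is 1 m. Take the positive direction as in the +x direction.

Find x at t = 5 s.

-79.5 m

On each constant-a segment, Δv = aΔt and Δx = v₀Δt + ½aΔt²; chain segment to segment.
0–4 s: v starts -2 m/s; Δx = -2·4 + ½·-6·4² = -56 m; v ends -26 m/s.
4–5 s: v starts -26 m/s; Δx = -26·1 + ½·3·1² = -24.5 m; v ends -23 m/s.
x(5) = 1 + Σ Δx = -79.5 m.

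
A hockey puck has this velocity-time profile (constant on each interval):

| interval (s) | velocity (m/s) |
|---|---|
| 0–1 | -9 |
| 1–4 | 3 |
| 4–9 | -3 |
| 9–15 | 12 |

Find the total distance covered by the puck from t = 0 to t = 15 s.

105 m

Total distance travelled is ∫|v| dt — sum the magnitudes of each area piece.
0–1 s: |-9| × 1 = 9 m
1–4 s: |3| × 3 = 9 m
4–9 s: |-3| × 5 = 15 m
9–15 s: |12| × 6 = 72 m
Total distance = 105 m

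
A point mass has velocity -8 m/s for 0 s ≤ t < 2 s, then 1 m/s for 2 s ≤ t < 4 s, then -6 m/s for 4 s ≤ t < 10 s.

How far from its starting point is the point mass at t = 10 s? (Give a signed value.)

-50 m

Net displacement equals the area under the velocity-time graph (areas below the axis count negative).
0–2 s: -8 × 2 = -16 m
2–4 s: 1 × 2 = 2 m
4–10 s: -6 × 6 = -36 m
Net displacement = -50 m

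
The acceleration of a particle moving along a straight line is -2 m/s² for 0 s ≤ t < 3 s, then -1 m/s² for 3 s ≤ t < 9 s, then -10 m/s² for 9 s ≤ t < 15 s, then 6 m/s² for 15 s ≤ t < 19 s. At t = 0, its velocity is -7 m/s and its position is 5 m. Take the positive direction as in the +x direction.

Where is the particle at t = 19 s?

On each constant-a segment, Δv = aΔt and Δx = v₀Δt + ½aΔt²; chain segment to segment.
0–3 s: v starts -7 m/s; Δx = -7·3 + ½·-2·3² = -30 m; v ends -13 m/s.
3–9 s: v starts -13 m/s; Δx = -13·6 + ½·-1·6² = -96 m; v ends -19 m/s.
9–15 s: v starts -19 m/s; Δx = -19·6 + ½·-10·6² = -294 m; v ends -79 m/s.
15–19 s: v starts -79 m/s; Δx = -79·4 + ½·6·4² = -268 m; v ends -55 m/s.
x(19) = 5 + Σ Δx = -683 m.

-683 m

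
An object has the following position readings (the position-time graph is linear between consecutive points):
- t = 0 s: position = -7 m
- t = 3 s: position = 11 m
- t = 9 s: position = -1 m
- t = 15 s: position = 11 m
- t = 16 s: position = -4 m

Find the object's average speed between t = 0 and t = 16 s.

3.5625 m/s

Average speed = (total path length)/(elapsed time); on a piecewise-linear x-t graph the path length is Σ|Δx|.
0–3 s: |Δx| = |11 − -7| = 18 m
3–9 s: |Δx| = |-1 − 11| = 12 m
9–15 s: |Δx| = |11 − -1| = 12 m
15–16 s: |Δx| = |-4 − 11| = 15 m
Total path = 57 m; average speed = 57/16 = 3.5625 m/s.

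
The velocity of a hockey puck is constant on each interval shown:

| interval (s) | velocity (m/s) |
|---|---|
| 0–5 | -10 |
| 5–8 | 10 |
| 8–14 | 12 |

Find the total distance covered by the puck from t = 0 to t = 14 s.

Distance (not displacement) is the total path length: add the absolute areas under v-t.
0–5 s: |-10| × 5 = 50 m
5–8 s: |10| × 3 = 30 m
8–14 s: |12| × 6 = 72 m
Total distance = 152 m

152 m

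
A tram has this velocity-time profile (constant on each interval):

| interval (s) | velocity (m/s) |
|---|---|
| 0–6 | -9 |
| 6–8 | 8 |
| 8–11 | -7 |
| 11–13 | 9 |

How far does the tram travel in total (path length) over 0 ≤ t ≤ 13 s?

109 m

Distance (not displacement) is the total path length: add the absolute areas under v-t.
0–6 s: |-9| × 6 = 54 m
6–8 s: |8| × 2 = 16 m
8–11 s: |-7| × 3 = 21 m
11–13 s: |9| × 2 = 18 m
Total distance = 109 m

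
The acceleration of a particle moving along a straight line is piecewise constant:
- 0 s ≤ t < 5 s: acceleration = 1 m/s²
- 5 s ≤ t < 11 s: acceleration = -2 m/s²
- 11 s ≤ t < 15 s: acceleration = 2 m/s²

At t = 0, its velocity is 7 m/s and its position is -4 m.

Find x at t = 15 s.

95.5 m

On each constant-a segment, Δv = aΔt and Δx = v₀Δt + ½aΔt²; chain segment to segment.
0–5 s: v starts 7 m/s; Δx = 7·5 + ½·1·5² = 47.5 m; v ends 12 m/s.
5–11 s: v starts 12 m/s; Δx = 12·6 + ½·-2·6² = 36 m; v ends 0 m/s.
11–15 s: v starts 0 m/s; Δx = 0·4 + ½·2·4² = 16 m; v ends 8 m/s.
x(15) = -4 + Σ Δx = 95.5 m.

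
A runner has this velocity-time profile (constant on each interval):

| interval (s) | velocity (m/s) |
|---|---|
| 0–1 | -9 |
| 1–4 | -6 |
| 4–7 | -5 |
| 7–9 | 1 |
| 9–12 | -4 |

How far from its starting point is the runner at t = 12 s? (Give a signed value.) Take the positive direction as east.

-52 m

Net displacement equals the area under the velocity-time graph (areas below the axis count negative).
0–1 s: -9 × 1 = -9 m
1–4 s: -6 × 3 = -18 m
4–7 s: -5 × 3 = -15 m
7–9 s: 1 × 2 = 2 m
9–12 s: -4 × 3 = -12 m
Net displacement = -52 m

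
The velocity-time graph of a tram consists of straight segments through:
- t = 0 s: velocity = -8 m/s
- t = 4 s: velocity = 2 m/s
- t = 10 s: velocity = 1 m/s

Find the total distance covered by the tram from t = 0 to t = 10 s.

Distance (not displacement) is the total path length: add the absolute areas under v-t.
0–4 s: v = 0 at t = 3.2 s; triangle areas 12.8 + 0.8 = 13.6 m
4–10 s: |½(2 + 1)(6)| = 9 m
Total distance = 22.6 m

22.6 m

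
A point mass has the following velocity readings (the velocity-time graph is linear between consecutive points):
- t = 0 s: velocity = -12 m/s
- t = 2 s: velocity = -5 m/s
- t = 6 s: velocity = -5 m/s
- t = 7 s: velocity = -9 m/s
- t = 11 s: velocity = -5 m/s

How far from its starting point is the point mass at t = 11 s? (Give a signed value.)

Net displacement equals the area under the velocity-time graph (areas below the axis count negative).
0–2 s: ½(-12 + -5)(2) = -17 m
2–6 s: -5 × 4 = -20 m
6–7 s: ½(-5 + -9)(1) = -7 m
7–11 s: ½(-9 + -5)(4) = -28 m
Net displacement = -72 m

-72 m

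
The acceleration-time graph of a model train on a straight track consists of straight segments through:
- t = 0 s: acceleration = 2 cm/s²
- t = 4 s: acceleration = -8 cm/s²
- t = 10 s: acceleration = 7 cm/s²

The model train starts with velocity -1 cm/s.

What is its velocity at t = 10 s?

-16 cm/s

Δv equals the area under the a-t graph; then v = v₀ + Δv.
0–4 s: ½(2 + -8)(4) = -12 cm/s
4–10 s: ½(-8 + 7)(6) = -3 cm/s
Δv = -15 cm/s, so v(10) = -1 + (-15) = -16 cm/s.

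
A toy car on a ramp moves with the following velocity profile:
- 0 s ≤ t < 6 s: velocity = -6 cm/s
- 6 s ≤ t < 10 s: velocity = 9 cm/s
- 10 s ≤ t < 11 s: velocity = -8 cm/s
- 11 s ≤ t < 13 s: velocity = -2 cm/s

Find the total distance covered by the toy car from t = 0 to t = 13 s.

84 cm

Distance (not displacement) is the total path length: add the absolute areas under v-t.
0–6 s: |-6| × 6 = 36 cm
6–10 s: |9| × 4 = 36 cm
10–11 s: |-8| × 1 = 8 cm
11–13 s: |-2| × 2 = 4 cm
Total distance = 84 cm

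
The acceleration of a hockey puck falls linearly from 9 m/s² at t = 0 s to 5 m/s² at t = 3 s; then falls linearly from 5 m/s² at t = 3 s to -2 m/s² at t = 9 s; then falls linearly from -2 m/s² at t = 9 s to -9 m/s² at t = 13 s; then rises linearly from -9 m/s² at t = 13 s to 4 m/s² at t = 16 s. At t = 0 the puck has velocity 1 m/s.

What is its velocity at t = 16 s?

1.5 m/s

Δv equals the area under the a-t graph; then v = v₀ + Δv.
0–3 s: ½(9 + 5)(3) = 21 m/s
3–9 s: ½(5 + -2)(6) = 9 m/s
9–13 s: ½(-2 + -9)(4) = -22 m/s
13–16 s: ½(-9 + 4)(3) = -7.5 m/s
Δv = 0.5 m/s, so v(16) = 1 + (0.5) = 1.5 m/s.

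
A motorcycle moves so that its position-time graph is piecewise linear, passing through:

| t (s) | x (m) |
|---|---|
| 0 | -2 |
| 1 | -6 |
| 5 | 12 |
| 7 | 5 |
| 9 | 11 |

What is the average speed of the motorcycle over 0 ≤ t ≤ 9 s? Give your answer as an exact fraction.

35/9 m/s

Average speed = (total path length)/(elapsed time); on a piecewise-linear x-t graph the path length is Σ|Δx|.
0–1 s: |Δx| = |-6 − -2| = 4 m
1–5 s: |Δx| = |12 − -6| = 18 m
5–7 s: |Δx| = |5 − 12| = 7 m
7–9 s: |Δx| = |11 − 5| = 6 m
Total path = 35 m; average speed = 35/9 = 35/9 m/s.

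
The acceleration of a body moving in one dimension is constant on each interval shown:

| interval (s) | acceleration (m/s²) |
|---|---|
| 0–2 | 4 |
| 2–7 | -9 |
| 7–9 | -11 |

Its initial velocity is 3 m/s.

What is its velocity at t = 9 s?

Δv equals the area under the a-t graph; then v = v₀ + Δv.
0–2 s: 4 × 2 = 8 m/s
2–7 s: -9 × 5 = -45 m/s
7–9 s: -11 × 2 = -22 m/s
Δv = -59 m/s, so v(9) = 3 + (-59) = -56 m/s.

-56 m/s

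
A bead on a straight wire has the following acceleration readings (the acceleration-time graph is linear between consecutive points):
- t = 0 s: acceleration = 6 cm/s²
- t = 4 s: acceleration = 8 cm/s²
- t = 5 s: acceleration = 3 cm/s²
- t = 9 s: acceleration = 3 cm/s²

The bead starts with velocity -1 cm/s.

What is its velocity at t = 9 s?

44.5 cm/s

Δv equals the area under the a-t graph; then v = v₀ + Δv.
0–4 s: ½(6 + 8)(4) = 28 cm/s
4–5 s: ½(8 + 3)(1) = 5.5 cm/s
5–9 s: 3 × 4 = 12 cm/s
Δv = 45.5 cm/s, so v(9) = -1 + (45.5) = 44.5 cm/s.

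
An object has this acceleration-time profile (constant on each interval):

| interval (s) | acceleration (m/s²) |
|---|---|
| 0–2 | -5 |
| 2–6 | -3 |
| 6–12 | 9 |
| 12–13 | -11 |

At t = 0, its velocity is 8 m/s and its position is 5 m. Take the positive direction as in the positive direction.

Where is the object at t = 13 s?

On each constant-a segment, Δv = aΔt and Δx = v₀Δt + ½aΔt²; chain segment to segment.
0–2 s: v starts 8 m/s; Δx = 8·2 + ½·-5·2² = 6 m; v ends -2 m/s.
2–6 s: v starts -2 m/s; Δx = -2·4 + ½·-3·4² = -32 m; v ends -14 m/s.
6–12 s: v starts -14 m/s; Δx = -14·6 + ½·9·6² = 78 m; v ends 40 m/s.
12–13 s: v starts 40 m/s; Δx = 40·1 + ½·-11·1² = 34.5 m; v ends 29 m/s.
x(13) = 5 + Σ Δx = 91.5 m.

91.5 m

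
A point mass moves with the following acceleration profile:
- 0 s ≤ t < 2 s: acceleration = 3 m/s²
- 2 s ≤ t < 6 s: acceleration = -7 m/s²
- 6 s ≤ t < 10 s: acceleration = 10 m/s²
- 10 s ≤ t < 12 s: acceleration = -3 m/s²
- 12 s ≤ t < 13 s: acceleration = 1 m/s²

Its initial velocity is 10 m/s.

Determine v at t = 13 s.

23 m/s

Δv equals the area under the a-t graph; then v = v₀ + Δv.
0–2 s: 3 × 2 = 6 m/s
2–6 s: -7 × 4 = -28 m/s
6–10 s: 10 × 4 = 40 m/s
10–12 s: -3 × 2 = -6 m/s
12–13 s: 1 × 1 = 1 m/s
Δv = 13 m/s, so v(13) = 10 + (13) = 23 m/s.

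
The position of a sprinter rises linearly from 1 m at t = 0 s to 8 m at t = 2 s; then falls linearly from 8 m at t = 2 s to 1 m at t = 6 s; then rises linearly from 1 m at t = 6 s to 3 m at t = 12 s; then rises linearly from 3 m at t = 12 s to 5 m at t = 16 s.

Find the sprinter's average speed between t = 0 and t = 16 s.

Average speed = (total path length)/(elapsed time); on a piecewise-linear x-t graph the path length is Σ|Δx|.
0–2 s: |Δx| = |8 − 1| = 7 m
2–6 s: |Δx| = |1 − 8| = 7 m
6–12 s: |Δx| = |3 − 1| = 2 m
12–16 s: |Δx| = |5 − 3| = 2 m
Total path = 18 m; average speed = 18/16 = 1.125 m/s.

1.125 m/s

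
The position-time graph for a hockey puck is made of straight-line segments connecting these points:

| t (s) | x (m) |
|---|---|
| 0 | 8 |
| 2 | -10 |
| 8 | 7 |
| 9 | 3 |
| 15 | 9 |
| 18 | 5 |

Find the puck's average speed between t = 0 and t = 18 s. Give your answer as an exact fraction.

Average speed = (total path length)/(elapsed time); on a piecewise-linear x-t graph the path length is Σ|Δx|.
0–2 s: |Δx| = |-10 − 8| = 18 m
2–8 s: |Δx| = |7 − -10| = 17 m
8–9 s: |Δx| = |3 − 7| = 4 m
9–15 s: |Δx| = |9 − 3| = 6 m
15–18 s: |Δx| = |5 − 9| = 4 m
Total path = 49 m; average speed = 49/18 = 49/18 m/s.

49/18 m/s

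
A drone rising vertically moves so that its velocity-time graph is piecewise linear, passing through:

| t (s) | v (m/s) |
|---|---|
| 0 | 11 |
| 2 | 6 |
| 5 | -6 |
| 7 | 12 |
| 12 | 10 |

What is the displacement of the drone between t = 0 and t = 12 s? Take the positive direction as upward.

Net displacement equals the area under the velocity-time graph (areas below the axis count negative).
0–2 s: ½(11 + 6)(2) = 17 m
2–5 s: ½(6 + -6)(3) = 0 m
5–7 s: ½(-6 + 12)(2) = 6 m
7–12 s: ½(12 + 10)(5) = 55 m
Net displacement = 78 m

78 m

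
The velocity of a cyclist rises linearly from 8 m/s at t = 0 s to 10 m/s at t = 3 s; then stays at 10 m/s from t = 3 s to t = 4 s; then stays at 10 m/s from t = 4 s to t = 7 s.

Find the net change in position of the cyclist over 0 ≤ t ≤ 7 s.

67 m

Displacement is the signed area under the v-t curve.
0–3 s: ½(8 + 10)(3) = 27 m
3–4 s: 10 × 1 = 10 m
4–7 s: 10 × 3 = 30 m
Net displacement = 67 m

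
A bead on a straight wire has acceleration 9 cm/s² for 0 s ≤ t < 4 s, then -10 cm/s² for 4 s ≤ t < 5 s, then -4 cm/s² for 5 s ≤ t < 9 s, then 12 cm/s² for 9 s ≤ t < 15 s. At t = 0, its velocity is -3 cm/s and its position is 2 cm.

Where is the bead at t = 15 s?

On each constant-a segment, Δv = aΔt and Δx = v₀Δt + ½aΔt²; chain segment to segment.
0–4 s: v starts -3 cm/s; Δx = -3·4 + ½·9·4² = 60 cm; v ends 33 cm/s.
4–5 s: v starts 33 cm/s; Δx = 33·1 + ½·-10·1² = 28 cm; v ends 23 cm/s.
5–9 s: v starts 23 cm/s; Δx = 23·4 + ½·-4·4² = 60 cm; v ends 7 cm/s.
9–15 s: v starts 7 cm/s; Δx = 7·6 + ½·12·6² = 258 cm; v ends 79 cm/s.
x(15) = 2 + Σ Δx = 408 cm.

408 cm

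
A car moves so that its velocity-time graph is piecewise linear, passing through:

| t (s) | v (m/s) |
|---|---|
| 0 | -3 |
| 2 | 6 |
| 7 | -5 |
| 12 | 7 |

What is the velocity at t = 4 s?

1.6 m/s

On 2–7 s the graph is linear from 6 to -5 m/s: v(4) = 6 + (-5 − 6)·(4 − 2)/(7 − 2) = 1.6 m/s.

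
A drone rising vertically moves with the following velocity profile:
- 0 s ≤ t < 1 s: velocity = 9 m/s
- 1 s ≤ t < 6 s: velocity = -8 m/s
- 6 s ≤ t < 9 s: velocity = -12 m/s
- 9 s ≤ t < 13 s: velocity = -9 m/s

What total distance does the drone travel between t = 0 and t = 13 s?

Total distance travelled is ∫|v| dt — sum the magnitudes of each area piece.
0–1 s: |9| × 1 = 9 m
1–6 s: |-8| × 5 = 40 m
6–9 s: |-12| × 3 = 36 m
9–13 s: |-9| × 4 = 36 m
Total distance = 121 m

121 m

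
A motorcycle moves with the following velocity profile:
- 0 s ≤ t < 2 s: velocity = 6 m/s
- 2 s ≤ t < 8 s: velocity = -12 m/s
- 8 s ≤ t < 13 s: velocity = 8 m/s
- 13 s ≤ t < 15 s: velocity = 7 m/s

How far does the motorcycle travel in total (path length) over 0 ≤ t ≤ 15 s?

Distance (not displacement) is the total path length: add the absolute areas under v-t.
0–2 s: |6| × 2 = 12 m
2–8 s: |-12| × 6 = 72 m
8–13 s: |8| × 5 = 40 m
13–15 s: |7| × 2 = 14 m
Total distance = 138 m

138 m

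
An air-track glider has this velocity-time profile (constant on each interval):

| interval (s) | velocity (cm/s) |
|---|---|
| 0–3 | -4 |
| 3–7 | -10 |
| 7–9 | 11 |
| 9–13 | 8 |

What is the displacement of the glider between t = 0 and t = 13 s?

Net displacement equals the area under the velocity-time graph (areas below the axis count negative).
0–3 s: -4 × 3 = -12 cm
3–7 s: -10 × 4 = -40 cm
7–9 s: 11 × 2 = 22 cm
9–13 s: 8 × 4 = 32 cm
Net displacement = 2 cm

2 cm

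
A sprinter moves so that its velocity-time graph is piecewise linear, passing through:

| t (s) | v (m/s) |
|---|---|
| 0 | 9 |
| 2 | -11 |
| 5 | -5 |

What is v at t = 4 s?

-7 m/s

On 2–5 s the graph is linear from -11 to -5 m/s: v(4) = -11 + (-5 − -11)·(4 − 2)/(5 − 2) = -7 m/s.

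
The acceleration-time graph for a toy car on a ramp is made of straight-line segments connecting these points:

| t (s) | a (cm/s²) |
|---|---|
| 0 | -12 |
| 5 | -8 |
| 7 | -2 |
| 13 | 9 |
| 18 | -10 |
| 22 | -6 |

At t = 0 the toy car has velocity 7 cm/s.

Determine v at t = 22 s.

-66.5 cm/s

Δv equals the area under the a-t graph; then v = v₀ + Δv.
0–5 s: ½(-12 + -8)(5) = -50 cm/s
5–7 s: ½(-8 + -2)(2) = -10 cm/s
7–13 s: ½(-2 + 9)(6) = 21 cm/s
13–18 s: ½(9 + -10)(5) = -2.5 cm/s
18–22 s: ½(-10 + -6)(4) = -32 cm/s
Δv = -73.5 cm/s, so v(22) = 7 + (-73.5) = -66.5 cm/s.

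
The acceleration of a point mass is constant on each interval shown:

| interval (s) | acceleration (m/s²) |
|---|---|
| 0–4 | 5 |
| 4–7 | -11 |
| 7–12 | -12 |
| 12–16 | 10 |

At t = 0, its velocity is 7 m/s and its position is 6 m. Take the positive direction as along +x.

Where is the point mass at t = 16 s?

On each constant-a segment, Δv = aΔt and Δx = v₀Δt + ½aΔt²; chain segment to segment.
0–4 s: v starts 7 m/s; Δx = 7·4 + ½·5·4² = 68 m; v ends 27 m/s.
4–7 s: v starts 27 m/s; Δx = 27·3 + ½·-11·3² = 31.5 m; v ends -6 m/s.
7–12 s: v starts -6 m/s; Δx = -6·5 + ½·-12·5² = -180 m; v ends -66 m/s.
12–16 s: v starts -66 m/s; Δx = -66·4 + ½·10·4² = -184 m; v ends -26 m/s.
x(16) = 6 + Σ Δx = -258.5 m.

-258.5 m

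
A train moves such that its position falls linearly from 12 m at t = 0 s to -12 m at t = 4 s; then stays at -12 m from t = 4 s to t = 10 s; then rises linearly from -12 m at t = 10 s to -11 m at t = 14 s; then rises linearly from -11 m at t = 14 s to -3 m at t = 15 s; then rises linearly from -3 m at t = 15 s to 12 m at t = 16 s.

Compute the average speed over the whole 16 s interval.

3 m/s

Average speed = (total path length)/(elapsed time); on a piecewise-linear x-t graph the path length is Σ|Δx|.
0–4 s: |Δx| = |-12 − 12| = 24 m
4–10 s: |Δx| = |-12 − -12| = 0 m
10–14 s: |Δx| = |-11 − -12| = 1 m
14–15 s: |Δx| = |-3 − -11| = 8 m
15–16 s: |Δx| = |12 − -3| = 15 m
Total path = 48 m; average speed = 48/16 = 3 m/s.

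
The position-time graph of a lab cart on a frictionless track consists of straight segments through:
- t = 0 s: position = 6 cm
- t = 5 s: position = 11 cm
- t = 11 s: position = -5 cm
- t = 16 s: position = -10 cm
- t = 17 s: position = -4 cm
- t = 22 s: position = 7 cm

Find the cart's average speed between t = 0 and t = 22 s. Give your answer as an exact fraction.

Average speed = (total path length)/(elapsed time); on a piecewise-linear x-t graph the path length is Σ|Δx|.
0–5 s: |Δx| = |11 − 6| = 5 cm
5–11 s: |Δx| = |-5 − 11| = 16 cm
11–16 s: |Δx| = |-10 − -5| = 5 cm
16–17 s: |Δx| = |-4 − -10| = 6 cm
17–22 s: |Δx| = |7 − -4| = 11 cm
Total path = 43 cm; average speed = 43/22 = 43/22 cm/s.

43/22 cm/s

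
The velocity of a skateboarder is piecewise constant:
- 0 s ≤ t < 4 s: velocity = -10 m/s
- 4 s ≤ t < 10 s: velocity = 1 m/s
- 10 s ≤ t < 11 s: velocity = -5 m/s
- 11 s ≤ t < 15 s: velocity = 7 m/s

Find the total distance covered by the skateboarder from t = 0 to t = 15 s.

Distance (not displacement) is the total path length: add the absolute areas under v-t.
0–4 s: |-10| × 4 = 40 m
4–10 s: |1| × 6 = 6 m
10–11 s: |-5| × 1 = 5 m
11–15 s: |7| × 4 = 28 m
Total distance = 79 m

79 m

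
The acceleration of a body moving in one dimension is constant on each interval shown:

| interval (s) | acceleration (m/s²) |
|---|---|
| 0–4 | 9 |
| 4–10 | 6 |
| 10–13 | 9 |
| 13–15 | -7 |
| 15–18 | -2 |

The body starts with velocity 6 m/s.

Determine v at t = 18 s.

85 m/s

Δv equals the area under the a-t graph; then v = v₀ + Δv.
0–4 s: 9 × 4 = 36 m/s
4–10 s: 6 × 6 = 36 m/s
10–13 s: 9 × 3 = 27 m/s
13–15 s: -7 × 2 = -14 m/s
15–18 s: -2 × 3 = -6 m/s
Δv = 79 m/s, so v(18) = 6 + (79) = 85 m/s.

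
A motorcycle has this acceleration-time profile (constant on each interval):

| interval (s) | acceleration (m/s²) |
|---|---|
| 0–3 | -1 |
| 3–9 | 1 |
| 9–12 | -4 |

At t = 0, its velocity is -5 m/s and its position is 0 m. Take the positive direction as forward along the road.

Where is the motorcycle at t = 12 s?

On each constant-a segment, Δv = aΔt and Δx = v₀Δt + ½aΔt²; chain segment to segment.
0–3 s: v starts -5 m/s; Δx = -5·3 + ½·-1·3² = -19.5 m; v ends -8 m/s.
3–9 s: v starts -8 m/s; Δx = -8·6 + ½·1·6² = -30 m; v ends -2 m/s.
9–12 s: v starts -2 m/s; Δx = -2·3 + ½·-4·3² = -24 m; v ends -14 m/s.
x(12) = 0 + Σ Δx = -73.5 m.

-73.5 m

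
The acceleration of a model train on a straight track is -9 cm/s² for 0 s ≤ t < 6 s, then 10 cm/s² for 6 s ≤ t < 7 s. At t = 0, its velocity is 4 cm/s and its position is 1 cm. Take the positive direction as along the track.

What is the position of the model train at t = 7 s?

-182 cm

On each constant-a segment, Δv = aΔt and Δx = v₀Δt + ½aΔt²; chain segment to segment.
0–6 s: v starts 4 cm/s; Δx = 4·6 + ½·-9·6² = -138 cm; v ends -50 cm/s.
6–7 s: v starts -50 cm/s; Δx = -50·1 + ½·10·1² = -45 cm; v ends -40 cm/s.
x(7) = 1 + Σ Δx = -182 cm.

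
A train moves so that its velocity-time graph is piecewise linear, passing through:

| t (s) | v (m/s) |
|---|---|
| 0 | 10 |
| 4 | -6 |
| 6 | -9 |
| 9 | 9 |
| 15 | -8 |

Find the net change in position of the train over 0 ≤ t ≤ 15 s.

Net displacement equals the area under the velocity-time graph (areas below the axis count negative).
0–4 s: ½(10 + -6)(4) = 8 m
4–6 s: ½(-6 + -9)(2) = -15 m
6–9 s: ½(-9 + 9)(3) = 0 m
9–15 s: ½(9 + -8)(6) = 3 m
Net displacement = -4 m

-4 m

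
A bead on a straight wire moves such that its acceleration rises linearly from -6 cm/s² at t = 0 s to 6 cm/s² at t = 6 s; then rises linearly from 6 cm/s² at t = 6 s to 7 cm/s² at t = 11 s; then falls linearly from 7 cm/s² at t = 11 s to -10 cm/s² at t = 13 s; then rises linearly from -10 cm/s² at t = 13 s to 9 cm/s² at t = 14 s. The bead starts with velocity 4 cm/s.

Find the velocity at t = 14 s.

Δv equals the area under the a-t graph; then v = v₀ + Δv.
0–6 s: ½(-6 + 6)(6) = 0 cm/s
6–11 s: ½(6 + 7)(5) = 32.5 cm/s
11–13 s: ½(7 + -10)(2) = -3 cm/s
13–14 s: ½(-10 + 9)(1) = -0.5 cm/s
Δv = 29 cm/s, so v(14) = 4 + (29) = 33 cm/s.

33 cm/s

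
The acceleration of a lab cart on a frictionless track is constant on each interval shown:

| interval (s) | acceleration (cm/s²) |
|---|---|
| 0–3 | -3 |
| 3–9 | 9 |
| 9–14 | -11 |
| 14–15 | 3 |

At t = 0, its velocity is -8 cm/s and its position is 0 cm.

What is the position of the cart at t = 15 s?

53.5 cm

On each constant-a segment, Δv = aΔt and Δx = v₀Δt + ½aΔt²; chain segment to segment.
0–3 s: v starts -8 cm/s; Δx = -8·3 + ½·-3·3² = -37.5 cm; v ends -17 cm/s.
3–9 s: v starts -17 cm/s; Δx = -17·6 + ½·9·6² = 60 cm; v ends 37 cm/s.
9–14 s: v starts 37 cm/s; Δx = 37·5 + ½·-11·5² = 47.5 cm; v ends -18 cm/s.
14–15 s: v starts -18 cm/s; Δx = -18·1 + ½·3·1² = -16.5 cm; v ends -15 cm/s.
x(15) = 0 + Σ Δx = 53.5 cm.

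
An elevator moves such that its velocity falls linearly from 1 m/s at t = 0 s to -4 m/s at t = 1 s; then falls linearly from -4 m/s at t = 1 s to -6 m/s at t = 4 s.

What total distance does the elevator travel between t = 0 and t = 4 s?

16.7 m

Total distance travelled is ∫|v| dt — sum the magnitudes of each area piece.
0–1 s: v = 0 at t = 0.2 s; triangle areas 0.1 + 1.6 = 1.7 m
1–4 s: |½(-4 + -6)(3)| = 15 m
Total distance = 16.7 m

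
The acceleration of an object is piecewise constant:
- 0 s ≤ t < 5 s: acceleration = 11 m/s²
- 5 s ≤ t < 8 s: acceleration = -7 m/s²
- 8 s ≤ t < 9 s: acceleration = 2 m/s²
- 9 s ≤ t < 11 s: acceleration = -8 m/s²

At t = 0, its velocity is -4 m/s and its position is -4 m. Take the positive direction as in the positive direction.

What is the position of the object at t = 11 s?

On each constant-a segment, Δv = aΔt and Δx = v₀Δt + ½aΔt²; chain segment to segment.
0–5 s: v starts -4 m/s; Δx = -4·5 + ½·11·5² = 117.5 m; v ends 51 m/s.
5–8 s: v starts 51 m/s; Δx = 51·3 + ½·-7·3² = 121.5 m; v ends 30 m/s.
8–9 s: v starts 30 m/s; Δx = 30·1 + ½·2·1² = 31 m; v ends 32 m/s.
9–11 s: v starts 32 m/s; Δx = 32·2 + ½·-8·2² = 48 m; v ends 16 m/s.
x(11) = -4 + Σ Δx = 314 m.

314 m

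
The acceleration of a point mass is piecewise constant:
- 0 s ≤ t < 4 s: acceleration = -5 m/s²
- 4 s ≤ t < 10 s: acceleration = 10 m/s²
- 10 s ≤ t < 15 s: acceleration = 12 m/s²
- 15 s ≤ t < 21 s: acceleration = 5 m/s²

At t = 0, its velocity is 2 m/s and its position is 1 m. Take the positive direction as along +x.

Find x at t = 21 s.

On each constant-a segment, Δv = aΔt and Δx = v₀Δt + ½aΔt²; chain segment to segment.
0–4 s: v starts 2 m/s; Δx = 2·4 + ½·-5·4² = -32 m; v ends -18 m/s.
4–10 s: v starts -18 m/s; Δx = -18·6 + ½·10·6² = 72 m; v ends 42 m/s.
10–15 s: v starts 42 m/s; Δx = 42·5 + ½·12·5² = 360 m; v ends 102 m/s.
15–21 s: v starts 102 m/s; Δx = 102·6 + ½·5·6² = 702 m; v ends 132 m/s.
x(21) = 1 + Σ Δx = 1103 m.

1103 m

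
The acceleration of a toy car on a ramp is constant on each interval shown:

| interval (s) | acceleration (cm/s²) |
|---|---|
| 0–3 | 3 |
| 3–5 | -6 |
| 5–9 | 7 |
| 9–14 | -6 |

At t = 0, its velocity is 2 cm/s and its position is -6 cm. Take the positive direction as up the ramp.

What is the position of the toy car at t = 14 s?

On each constant-a segment, Δv = aΔt and Δx = v₀Δt + ½aΔt²; chain segment to segment.
0–3 s: v starts 2 cm/s; Δx = 2·3 + ½·3·3² = 19.5 cm; v ends 11 cm/s.
3–5 s: v starts 11 cm/s; Δx = 11·2 + ½·-6·2² = 10 cm; v ends -1 cm/s.
5–9 s: v starts -1 cm/s; Δx = -1·4 + ½·7·4² = 52 cm; v ends 27 cm/s.
9–14 s: v starts 27 cm/s; Δx = 27·5 + ½·-6·5² = 60 cm; v ends -3 cm/s.
x(14) = -6 + Σ Δx = 135.5 cm.

135.5 cm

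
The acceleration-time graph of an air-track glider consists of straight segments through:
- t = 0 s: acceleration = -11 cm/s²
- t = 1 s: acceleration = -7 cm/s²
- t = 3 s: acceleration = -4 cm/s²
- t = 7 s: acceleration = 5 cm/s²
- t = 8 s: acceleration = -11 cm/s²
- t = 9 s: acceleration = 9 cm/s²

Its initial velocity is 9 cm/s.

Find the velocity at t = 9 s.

-13 cm/s

Δv equals the area under the a-t graph; then v = v₀ + Δv.
0–1 s: ½(-11 + -7)(1) = -9 cm/s
1–3 s: ½(-7 + -4)(2) = -11 cm/s
3–7 s: ½(-4 + 5)(4) = 2 cm/s
7–8 s: ½(5 + -11)(1) = -3 cm/s
8–9 s: ½(-11 + 9)(1) = -1 cm/s
Δv = -22 cm/s, so v(9) = 9 + (-22) = -13 cm/s.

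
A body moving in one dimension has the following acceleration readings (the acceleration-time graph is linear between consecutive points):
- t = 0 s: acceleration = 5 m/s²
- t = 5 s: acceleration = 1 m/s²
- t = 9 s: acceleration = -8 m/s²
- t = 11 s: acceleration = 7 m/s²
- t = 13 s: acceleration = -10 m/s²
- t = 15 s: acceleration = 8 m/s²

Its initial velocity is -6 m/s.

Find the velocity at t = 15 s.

-11 m/s

Δv equals the area under the a-t graph; then v = v₀ + Δv.
0–5 s: ½(5 + 1)(5) = 15 m/s
5–9 s: ½(1 + -8)(4) = -14 m/s
9–11 s: ½(-8 + 7)(2) = -1 m/s
11–13 s: ½(7 + -10)(2) = -3 m/s
13–15 s: ½(-10 + 8)(2) = -2 m/s
Δv = -5 m/s, so v(15) = -6 + (-5) = -11 m/s.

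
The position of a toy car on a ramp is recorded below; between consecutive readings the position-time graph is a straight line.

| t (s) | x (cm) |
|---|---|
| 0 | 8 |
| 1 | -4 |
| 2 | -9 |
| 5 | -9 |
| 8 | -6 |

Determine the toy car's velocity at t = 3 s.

Velocity is the slope of the x-t graph on 2–5 s: (-9 − -9)/(5 − 2) = 0 cm/s.

0 cm/s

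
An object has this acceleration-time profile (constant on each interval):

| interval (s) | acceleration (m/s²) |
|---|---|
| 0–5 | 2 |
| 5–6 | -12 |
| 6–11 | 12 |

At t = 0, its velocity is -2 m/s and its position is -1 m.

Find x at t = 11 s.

On each constant-a segment, Δv = aΔt and Δx = v₀Δt + ½aΔt²; chain segment to segment.
0–5 s: v starts -2 m/s; Δx = -2·5 + ½·2·5² = 15 m; v ends 8 m/s.
5–6 s: v starts 8 m/s; Δx = 8·1 + ½·-12·1² = 2 m; v ends -4 m/s.
6–11 s: v starts -4 m/s; Δx = -4·5 + ½·12·5² = 130 m; v ends 56 m/s.
x(11) = -1 + Σ Δx = 146 m.

146 m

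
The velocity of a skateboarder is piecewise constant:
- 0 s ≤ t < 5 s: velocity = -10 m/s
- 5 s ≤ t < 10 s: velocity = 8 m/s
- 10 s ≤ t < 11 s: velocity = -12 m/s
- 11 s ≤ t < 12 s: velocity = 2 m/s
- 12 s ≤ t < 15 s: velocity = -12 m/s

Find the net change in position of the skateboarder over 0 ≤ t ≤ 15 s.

Displacement is the signed area under the v-t curve.
0–5 s: -10 × 5 = -50 m
5–10 s: 8 × 5 = 40 m
10–11 s: -12 × 1 = -12 m
11–12 s: 2 × 1 = 2 m
12–15 s: -12 × 3 = -36 m
Net displacement = -56 m

-56 m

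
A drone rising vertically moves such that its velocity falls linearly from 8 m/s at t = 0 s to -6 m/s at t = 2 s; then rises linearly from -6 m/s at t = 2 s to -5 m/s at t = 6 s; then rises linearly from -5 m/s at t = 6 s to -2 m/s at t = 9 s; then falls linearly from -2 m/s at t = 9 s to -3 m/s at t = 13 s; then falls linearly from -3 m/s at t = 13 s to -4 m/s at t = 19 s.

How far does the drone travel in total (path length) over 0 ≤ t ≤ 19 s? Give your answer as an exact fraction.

989/14 m

Distance (not displacement) is the total path length: add the absolute areas under v-t.
0–2 s: v = 0 at t = 8/7 s; triangle areas 32/7 + 18/7 = 50/7 m
2–6 s: |½(-6 + -5)(4)| = 22 m
6–9 s: |½(-5 + -2)(3)| = 10.5 m
9–13 s: |½(-2 + -3)(4)| = 10 m
13–19 s: |½(-3 + -4)(6)| = 21 m
Total distance = 989/14 m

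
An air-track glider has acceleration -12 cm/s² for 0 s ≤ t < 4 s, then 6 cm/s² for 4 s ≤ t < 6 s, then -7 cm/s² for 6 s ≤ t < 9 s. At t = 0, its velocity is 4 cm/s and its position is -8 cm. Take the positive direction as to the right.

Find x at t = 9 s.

On each constant-a segment, Δv = aΔt and Δx = v₀Δt + ½aΔt²; chain segment to segment.
0–4 s: v starts 4 cm/s; Δx = 4·4 + ½·-12·4² = -80 cm; v ends -44 cm/s.
4–6 s: v starts -44 cm/s; Δx = -44·2 + ½·6·2² = -76 cm; v ends -32 cm/s.
6–9 s: v starts -32 cm/s; Δx = -32·3 + ½·-7·3² = -127.5 cm; v ends -53 cm/s.
x(9) = -8 + Σ Δx = -291.5 cm.

-291.5 cm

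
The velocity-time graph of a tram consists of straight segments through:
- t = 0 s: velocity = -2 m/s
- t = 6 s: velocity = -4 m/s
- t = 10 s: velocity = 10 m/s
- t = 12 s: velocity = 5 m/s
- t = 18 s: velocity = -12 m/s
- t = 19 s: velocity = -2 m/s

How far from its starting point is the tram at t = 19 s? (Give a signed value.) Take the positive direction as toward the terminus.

-19 m

Displacement is the signed area under the v-t curve.
0–6 s: ½(-2 + -4)(6) = -18 m
6–10 s: ½(-4 + 10)(4) = 12 m
10–12 s: ½(10 + 5)(2) = 15 m
12–18 s: ½(5 + -12)(6) = -21 m
18–19 s: ½(-12 + -2)(1) = -7 m
Net displacement = -19 m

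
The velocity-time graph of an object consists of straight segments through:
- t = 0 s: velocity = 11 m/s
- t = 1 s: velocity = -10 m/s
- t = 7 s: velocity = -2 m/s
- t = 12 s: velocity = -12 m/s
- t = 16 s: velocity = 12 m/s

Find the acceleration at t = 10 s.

Acceleration is the slope of the v-t graph on 7–12 s: (-12 − -2)/(12 − 7) = -2 m/s².

-2 m/s²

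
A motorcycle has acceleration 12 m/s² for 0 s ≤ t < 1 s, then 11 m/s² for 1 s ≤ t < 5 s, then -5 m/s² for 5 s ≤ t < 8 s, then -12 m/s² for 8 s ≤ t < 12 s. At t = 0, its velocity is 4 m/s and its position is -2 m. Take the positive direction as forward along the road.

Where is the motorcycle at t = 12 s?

401.5 m

On each constant-a segment, Δv = aΔt and Δx = v₀Δt + ½aΔt²; chain segment to segment.
0–1 s: v starts 4 m/s; Δx = 4·1 + ½·12·1² = 10 m; v ends 16 m/s.
1–5 s: v starts 16 m/s; Δx = 16·4 + ½·11·4² = 152 m; v ends 60 m/s.
5–8 s: v starts 60 m/s; Δx = 60·3 + ½·-5·3² = 157.5 m; v ends 45 m/s.
8–12 s: v starts 45 m/s; Δx = 45·4 + ½·-12·4² = 84 m; v ends -3 m/s.
x(12) = -2 + Σ Δx = 401.5 m.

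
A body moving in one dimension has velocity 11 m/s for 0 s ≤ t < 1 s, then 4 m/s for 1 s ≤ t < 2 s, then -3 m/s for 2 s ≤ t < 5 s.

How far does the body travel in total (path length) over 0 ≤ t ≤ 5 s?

Total distance travelled is ∫|v| dt — sum the magnitudes of each area piece.
0–1 s: |11| × 1 = 11 m
1–2 s: |4| × 1 = 4 m
2–5 s: |-3| × 3 = 9 m
Total distance = 24 m

24 m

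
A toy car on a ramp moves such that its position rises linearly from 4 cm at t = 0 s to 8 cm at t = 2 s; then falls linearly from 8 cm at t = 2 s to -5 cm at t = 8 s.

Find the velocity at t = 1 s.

2 cm/s

Velocity is the slope of the x-t graph on 0–2 s: (8 − 4)/(2 − 0) = 2 cm/s.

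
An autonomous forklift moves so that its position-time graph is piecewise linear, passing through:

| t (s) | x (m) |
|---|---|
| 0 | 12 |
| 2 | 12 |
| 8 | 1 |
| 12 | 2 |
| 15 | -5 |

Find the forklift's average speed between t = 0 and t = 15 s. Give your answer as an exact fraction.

Average speed = (total path length)/(elapsed time); on a piecewise-linear x-t graph the path length is Σ|Δx|.
0–2 s: |Δx| = |12 − 12| = 0 m
2–8 s: |Δx| = |1 − 12| = 11 m
8–12 s: |Δx| = |2 − 1| = 1 m
12–15 s: |Δx| = |-5 − 2| = 7 m
Total path = 19 m; average speed = 19/15 = 19/15 m/s.

19/15 m/s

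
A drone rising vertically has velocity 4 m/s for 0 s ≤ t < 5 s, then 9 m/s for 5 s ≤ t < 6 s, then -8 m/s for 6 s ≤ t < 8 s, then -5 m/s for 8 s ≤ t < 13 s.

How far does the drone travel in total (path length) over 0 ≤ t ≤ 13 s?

Distance (not displacement) is the total path length: add the absolute areas under v-t.
0–5 s: |4| × 5 = 20 m
5–6 s: |9| × 1 = 9 m
6–8 s: |-8| × 2 = 16 m
8–13 s: |-5| × 5 = 25 m
Total distance = 70 m

70 m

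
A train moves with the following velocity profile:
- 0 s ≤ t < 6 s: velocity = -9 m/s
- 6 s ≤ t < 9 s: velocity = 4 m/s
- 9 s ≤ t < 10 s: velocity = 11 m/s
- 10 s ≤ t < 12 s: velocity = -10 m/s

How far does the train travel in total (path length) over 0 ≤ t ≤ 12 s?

97 m

Distance (not displacement) is the total path length: add the absolute areas under v-t.
0–6 s: |-9| × 6 = 54 m
6–9 s: |4| × 3 = 12 m
9–10 s: |11| × 1 = 11 m
10–12 s: |-10| × 2 = 20 m
Total distance = 97 m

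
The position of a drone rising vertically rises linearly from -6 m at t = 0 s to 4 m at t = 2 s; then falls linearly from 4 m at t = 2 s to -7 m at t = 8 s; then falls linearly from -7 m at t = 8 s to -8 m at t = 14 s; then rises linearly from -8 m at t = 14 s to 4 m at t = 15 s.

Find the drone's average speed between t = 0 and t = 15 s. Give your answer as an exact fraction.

34/15 m/s

Average speed = (total path length)/(elapsed time); on a piecewise-linear x-t graph the path length is Σ|Δx|.
0–2 s: |Δx| = |4 − -6| = 10 m
2–8 s: |Δx| = |-7 − 4| = 11 m
8–14 s: |Δx| = |-8 − -7| = 1 m
14–15 s: |Δx| = |4 − -8| = 12 m
Total path = 34 m; average speed = 34/15 = 34/15 m/s.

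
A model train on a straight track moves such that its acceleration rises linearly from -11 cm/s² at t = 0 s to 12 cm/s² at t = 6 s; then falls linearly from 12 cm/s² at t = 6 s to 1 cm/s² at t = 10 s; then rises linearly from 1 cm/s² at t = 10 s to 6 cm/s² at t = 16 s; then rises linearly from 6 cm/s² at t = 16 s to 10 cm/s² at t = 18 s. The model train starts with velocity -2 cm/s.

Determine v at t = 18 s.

Δv equals the area under the a-t graph; then v = v₀ + Δv.
0–6 s: ½(-11 + 12)(6) = 3 cm/s
6–10 s: ½(12 + 1)(4) = 26 cm/s
10–16 s: ½(1 + 6)(6) = 21 cm/s
16–18 s: ½(6 + 10)(2) = 16 cm/s
Δv = 66 cm/s, so v(18) = -2 + (66) = 64 cm/s.

64 cm/s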